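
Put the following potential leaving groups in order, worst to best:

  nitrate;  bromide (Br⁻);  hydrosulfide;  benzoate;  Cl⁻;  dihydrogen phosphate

hydrosulfide < benzoate < dihydrogen phosphate < nitrate < Cl⁻ < bromide (Br⁻)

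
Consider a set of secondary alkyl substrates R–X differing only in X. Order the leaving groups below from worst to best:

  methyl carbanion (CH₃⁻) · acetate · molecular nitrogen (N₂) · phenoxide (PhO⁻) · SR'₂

methyl carbanion (CH₃⁻) < phenoxide (PhO⁻) < acetate < SR'₂ < molecular nitrogen (N₂)

Rank by basicity of the departing species: weakest base leaves most easily.
molecular nitrogen (N₂): no meaningful conjugate acid; N₂ departs as an exceptionally stable neutral molecule
SR'₂: pKₐ(R'₂SH⁺) ≈ -7
acetate: pKₐ(CH₃COOH) ≈ 4.8 — resonance-stabilised but still a weak base
phenoxide (PhO⁻): pKₐ(C₆H₅OH (phenol)) ≈ 10 — resonance into the ring helps, but still a poor LG
methyl carbanion (CH₃⁻): pKₐ(CH₄) ≈ 48 — unstabilised carbanion; the worst conceivable leaving group
Listed from poorest to best leaving group as asked.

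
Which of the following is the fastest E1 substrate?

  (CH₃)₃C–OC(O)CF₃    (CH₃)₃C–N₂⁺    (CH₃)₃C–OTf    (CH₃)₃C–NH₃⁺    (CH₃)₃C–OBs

(CH₃)₃C–N₂⁺

With the same alkyl group throughout, only the leaving group differentiates the rates.
Rank by basicity of the departing species: weakest base leaves most easily.
(CH₃)₃C–N₂⁺ loses N₂: no meaningful conjugate acid; N₂ departs as an exceptionally stable neutral molecule
(CH₃)₃C–OTf loses OTf⁻: pKₐ(CF₃SO₃H (triflic acid)) ≈ -14
(CH₃)₃C–OBs loses OBs⁻: pKₐ(p-BrC₆H₄SO₃H) ≈ -2.8
(CH₃)₃C–OC(O)CF₃ loses CF₃COO⁻: pKₐ(CF₃COOH) ≈ 0.2
(CH₃)₃C–NH₃⁺ loses NH₃: pKₐ(NH₄⁺) ≈ 9.2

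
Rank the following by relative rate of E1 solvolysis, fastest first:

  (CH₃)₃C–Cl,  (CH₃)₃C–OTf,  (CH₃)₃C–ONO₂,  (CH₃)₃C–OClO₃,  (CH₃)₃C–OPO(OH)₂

With the same alkyl group throughout, only the leaving group differentiates the rates.
A good leaving group is a weak base: the lower the pKₐ of its conjugate acid, the more readily it departs.
(CH₃)₃C–OTf loses OTf⁻: pKₐ(CF₃SO₃H (triflic acid)) ≈ -14
(CH₃)₃C–OClO₃ loses ClO₄⁻: pKₐ(HClO₄) ≈ -10
(CH₃)₃C–Cl loses Cl⁻: pKₐ(HCl) ≈ -7
(CH₃)₃C–ONO₂ loses NO₃⁻: pKₐ(HNO₃) ≈ -1.3
(CH₃)₃C–OPO(OH)₂ loses H₂PO₄⁻: pKₐ(H₃PO₄) ≈ 2.1

(CH₃)₃C–OTf > (CH₃)₃C–OClO₃ > (CH₃)₃C–Cl > (CH₃)₃C–ONO₂ > (CH₃)₃C–OPO(OH)₂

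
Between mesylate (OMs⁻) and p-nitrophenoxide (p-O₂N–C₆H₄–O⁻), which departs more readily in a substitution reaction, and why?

mesylate (OMs⁻) is the better leaving group.
pKₐ(CH₃SO₃H (MsOH)) ≈ -1.9 versus pKₐ(p-nitrophenol) ≈ 7.2: mesylate (OMs⁻) is the much weaker base.
Resonance-delocalised alkanesulfonate.

mesylate (OMs⁻)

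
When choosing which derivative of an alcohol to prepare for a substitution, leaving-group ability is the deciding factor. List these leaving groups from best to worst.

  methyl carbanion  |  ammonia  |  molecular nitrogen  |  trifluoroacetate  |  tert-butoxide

A good leaving group is a weak base: the lower the pKₐ of its conjugate acid, the more readily it departs.
molecular nitrogen: no meaningful conjugate acid; N₂ departs as an exceptionally stable neutral molecule
trifluoroacetate: pKₐ(CF₃COOH) ≈ 0.2
ammonia: pKₐ(NH₄⁺) ≈ 9.2
tert-butoxide: pKₐ(t-BuOH) ≈ 18
methyl carbanion: pKₐ(CH₄) ≈ 48

molecular nitrogen > trifluoroacetate > ammonia > tert-butoxide > methyl carbanion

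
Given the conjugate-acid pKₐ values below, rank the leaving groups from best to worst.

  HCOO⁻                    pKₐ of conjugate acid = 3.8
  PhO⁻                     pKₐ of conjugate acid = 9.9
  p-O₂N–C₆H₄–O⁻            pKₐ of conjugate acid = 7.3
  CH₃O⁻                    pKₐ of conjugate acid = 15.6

HCOO⁻ > p-O₂N–C₆H₄–O⁻ > PhO⁻ > CH₃O⁻

Lower conjugate-acid pKₐ ⇒ weaker base ⇒ better leaving group.
Sorting by the given values: HCOO⁻ (3.8), p-O₂N–C₆H₄–O⁻ (7.3), PhO⁻ (9.9), CH₃O⁻ (15.6).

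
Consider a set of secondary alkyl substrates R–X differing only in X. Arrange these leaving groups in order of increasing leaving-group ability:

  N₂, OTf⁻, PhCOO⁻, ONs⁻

PhCOO⁻ < ONs⁻ < OTf⁻ < N₂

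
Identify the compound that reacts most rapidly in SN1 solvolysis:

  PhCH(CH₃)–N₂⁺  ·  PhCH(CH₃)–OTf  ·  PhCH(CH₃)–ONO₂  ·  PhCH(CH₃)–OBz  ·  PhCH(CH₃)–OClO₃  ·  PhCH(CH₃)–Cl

Identical carbon frameworks mean the comparison reduces to leaving-group quality.
Leaving-group ability tracks the stability of the departed species; conjugate-acid pKₐ is the usual yardstick (lower pKₐ → better LG).
PhCH(CH₃)–N₂⁺ loses N₂: no meaningful conjugate acid; N₂ departs as an exceptionally stable neutral molecule
PhCH(CH₃)–OTf loses OTf⁻: pKₐ(CF₃SO₃H (triflic acid)) ≈ -14
PhCH(CH₃)–OClO₃ loses ClO₄⁻: pKₐ(HClO₄) ≈ -10
PhCH(CH₃)–Cl loses Cl⁻: pKₐ(HCl) ≈ -7
PhCH(CH₃)–ONO₂ loses NO₃⁻: pKₐ(HNO₃) ≈ -1.3
PhCH(CH₃)–OBz loses PhCOO⁻: pKₐ(C₆H₅COOH) ≈ 4.2

PhCH(CH₃)–N₂⁺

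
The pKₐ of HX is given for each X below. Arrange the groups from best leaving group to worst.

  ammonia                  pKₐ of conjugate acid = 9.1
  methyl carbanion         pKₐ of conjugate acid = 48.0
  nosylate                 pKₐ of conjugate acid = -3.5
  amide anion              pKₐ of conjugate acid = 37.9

Lower conjugate-acid pKₐ ⇒ weaker base ⇒ better leaving group.
Sorting by the given values: nosylate (-3.5), ammonia (9.1), amide anion (37.9), methyl carbanion (48.0).

nosylate > ammonia > amide anion > methyl carbanion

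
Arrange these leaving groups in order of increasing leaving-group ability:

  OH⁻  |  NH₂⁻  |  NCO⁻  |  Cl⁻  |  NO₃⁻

NH₂⁻ < OH⁻ < NCO⁻ < NO₃⁻ < Cl⁻

Cl⁻: pKₐ(HCl) ≈ -7
NO₃⁻: pKₐ(HNO₃) ≈ -1.3
NCO⁻: pKₐ(HOCN) ≈ 3.5
OH⁻: pKₐ(H₂O) ≈ 15.7
NH₂⁻: pKₐ(NH₃) ≈ 38
Reversing gives the worst-to-best order requested.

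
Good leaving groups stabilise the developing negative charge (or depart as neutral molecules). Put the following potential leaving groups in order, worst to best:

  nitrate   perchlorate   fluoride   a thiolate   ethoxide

perchlorate: pKₐ(HClO₄) ≈ -10 — extremely weak base; rarely used for safety reasons
nitrate: pKₐ(HNO₃) ≈ -1.3 — resonance-delocalised over three oxygens
fluoride: pKₐ(HF) ≈ 3.2
a thiolate: pKₐ(RSH (a thiol)) ≈ 10.5 — moderately basic; rarely leaves without activation
ethoxide: pKₐ(CH₃CH₂OH) ≈ 16
The question asks for worst first, so the sequence is read in increasing leaving-group ability.

ethoxide < a thiolate < fluoride < nitrate < perchlorate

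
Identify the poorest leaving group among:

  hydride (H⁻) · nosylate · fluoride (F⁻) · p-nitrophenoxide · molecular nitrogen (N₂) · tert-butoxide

hydride (H⁻)

Leaving-group ability tracks the stability of the departed species; conjugate-acid pKₐ is the usual yardstick (lower pKₐ → better LG).
molecular nitrogen (N₂): no meaningful conjugate acid; N₂ departs as an exceptionally stable neutral molecule
nosylate: pKₐ(p-O₂NC₆H₄SO₃H) ≈ -3.5
fluoride (F⁻): pKₐ(HF) ≈ 3.2
p-nitrophenoxide: pKₐ(p-nitrophenol) ≈ 7.2
tert-butoxide: pKₐ(t-BuOH) ≈ 18
hydride (H⁻): pKₐ(H₂) ≈ 36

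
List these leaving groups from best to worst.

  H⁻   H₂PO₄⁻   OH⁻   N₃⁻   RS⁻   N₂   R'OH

N₂ > R'OH > H₂PO₄⁻ > N₃⁻ > RS⁻ > OH⁻ > H⁻

The more stable X⁻ (or X) is on its own — i.e. the weaker a base it is — the better a leaving group it makes.
N₂: no meaningful conjugate acid; N₂ departs as an exceptionally stable neutral molecule
R'OH: pKₐ(R'OH₂⁺) ≈ -2.4
H₂PO₄⁻: pKₐ(H₃PO₄) ≈ 2.1 — moderate base; biological leaving group after further activation
N₃⁻: pKₐ(HN₃) ≈ 4.7 — linear, resonance-stabilised
RS⁻: pKₐ(RSH (a thiol)) ≈ 10.5
OH⁻: pKₐ(H₂O) ≈ 15.7 — strong base; essentially never leaves without prior activation
H⁻: pKₐ(H₂) ≈ 36 — extremely strong base; leaves only in special hydride-transfer contexts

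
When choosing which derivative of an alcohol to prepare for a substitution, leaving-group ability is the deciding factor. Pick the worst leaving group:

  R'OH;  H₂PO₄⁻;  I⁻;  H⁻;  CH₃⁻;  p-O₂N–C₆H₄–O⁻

CH₃⁻

I⁻: pKₐ(HI) ≈ -10
R'OH: pKₐ(R'OH₂⁺) ≈ -2.4
H₂PO₄⁻: pKₐ(H₃PO₄) ≈ 2.1
p-O₂N–C₆H₄–O⁻: pKₐ(p-nitrophenol) ≈ 7.2
H⁻: pKₐ(H₂) ≈ 36
CH₃⁻: pKₐ(CH₄) ≈ 48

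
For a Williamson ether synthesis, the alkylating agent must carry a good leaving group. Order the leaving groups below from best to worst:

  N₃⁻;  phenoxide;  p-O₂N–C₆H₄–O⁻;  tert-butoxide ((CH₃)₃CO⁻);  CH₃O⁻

N₃⁻: pKₐ(HN₃) ≈ 4.7
p-O₂N–C₆H₄–O⁻: pKₐ(p-nitrophenol) ≈ 7.2
phenoxide: pKₐ(C₆H₅OH (phenol)) ≈ 10 — resonance into the ring helps, but still a poor LG
CH₃O⁻: pKₐ(CH₃OH) ≈ 15.5
tert-butoxide ((CH₃)₃CO⁻): pKₐ(t-BuOH) ≈ 18

N₃⁻ > p-O₂N–C₆H₄–O⁻ > phenoxide > CH₃O⁻ > tert-butoxide ((CH₃)₃CO⁻)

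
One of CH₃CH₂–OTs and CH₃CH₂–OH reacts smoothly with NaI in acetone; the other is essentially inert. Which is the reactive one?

CH₃CH₂–OTs

From CH₃CH₂–OH the departing group would be OH⁻ (pKₐ(H₂O) ≈ 15.7). Strong base; essentially never leaves without prior activation.
From CH₃CH₂–OTs the leaving group is OTs⁻ (pKₐ(p-CH₃C₆H₄SO₃H (TsOH)) ≈ -2.8). Resonance-delocalised arenesulfonate.
(In practice CH₃CH₂–OTs is made from CH₃CH₂–OH by treatment with TsCl / pyridine, converting the hydroxyl into a tosylate.)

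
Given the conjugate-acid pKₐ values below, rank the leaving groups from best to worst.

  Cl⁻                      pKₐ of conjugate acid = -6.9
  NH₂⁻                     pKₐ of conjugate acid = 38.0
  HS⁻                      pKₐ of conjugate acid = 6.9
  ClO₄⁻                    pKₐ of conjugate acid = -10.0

Lower conjugate-acid pKₐ ⇒ weaker base ⇒ better leaving group.
Sorting by the given values: ClO₄⁻ (-10.0), Cl⁻ (-6.9), HS⁻ (6.9), NH₂⁻ (38.0).

ClO₄⁻ > Cl⁻ > HS⁻ > NH₂⁻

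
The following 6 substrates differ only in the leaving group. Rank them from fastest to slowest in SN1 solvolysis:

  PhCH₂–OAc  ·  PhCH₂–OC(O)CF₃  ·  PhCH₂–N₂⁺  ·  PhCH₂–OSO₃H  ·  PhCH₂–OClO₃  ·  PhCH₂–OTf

PhCH₂–N₂⁺ > PhCH₂–OTf > PhCH₂–OClO₃ > PhCH₂–OSO₃H > PhCH₂–OC(O)CF₃ > PhCH₂–OAc

With the same alkyl group throughout, only the leaving group differentiates the rates.
Rank by basicity of the departing species: weakest base leaves most easily.
PhCH₂–N₂⁺ loses N₂: no meaningful conjugate acid; N₂ departs as an exceptionally stable neutral molecule
PhCH₂–OTf loses OTf⁻: pKₐ(CF₃SO₃H (triflic acid)) ≈ -14
PhCH₂–OClO₃ loses ClO₄⁻: pKₐ(HClO₄) ≈ -10
PhCH₂–OSO₃H loses HSO₄⁻: pKₐ(H₂SO₄) ≈ -3
PhCH₂–OC(O)CF₃ loses CF₃COO⁻: pKₐ(CF₃COOH) ≈ 0.2
PhCH₂–OAc loses AcO⁻: pKₐ(CH₃COOH) ≈ 4.8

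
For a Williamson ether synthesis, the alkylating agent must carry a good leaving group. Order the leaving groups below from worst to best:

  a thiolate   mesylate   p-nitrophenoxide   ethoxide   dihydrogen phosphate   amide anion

A good leaving group is a weak base: the lower the pKₐ of its conjugate acid, the more readily it departs.
mesylate: pKₐ(CH₃SO₃H (MsOH)) ≈ -1.9
dihydrogen phosphate: pKₐ(H₃PO₄) ≈ 2.1
p-nitrophenoxide: pKₐ(p-nitrophenol) ≈ 7.2 — nitro group delocalises the charge; the classic chromogenic LG
a thiolate: pKₐ(RSH (a thiol)) ≈ 10.5
ethoxide: pKₐ(CH₃CH₂OH) ≈ 16 — strong base; alkoxides do not leave unassisted
amide anion: pKₐ(NH₃) ≈ 38
The question asks for worst first, so the sequence is read in increasing leaving-group ability.

amide anion < ethoxide < a thiolate < p-nitrophenoxide < dihydrogen phosphate < mesylate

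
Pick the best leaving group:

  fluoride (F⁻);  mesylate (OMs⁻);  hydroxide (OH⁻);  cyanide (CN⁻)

Rank by basicity of the departing species: weakest base leaves most easily.
mesylate (OMs⁻): pKₐ(CH₃SO₃H (MsOH)) ≈ -1.9
fluoride (F⁻): pKₐ(HF) ≈ 3.2
cyanide (CN⁻): pKₐ(HCN) ≈ 9.2
hydroxide (OH⁻): pKₐ(H₂O) ≈ 15.7

mesylate (OMs⁻)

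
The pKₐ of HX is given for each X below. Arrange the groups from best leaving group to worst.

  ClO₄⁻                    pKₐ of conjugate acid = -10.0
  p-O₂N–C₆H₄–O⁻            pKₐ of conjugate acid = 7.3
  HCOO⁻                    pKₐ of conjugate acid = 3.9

ClO₄⁻ > HCOO⁻ > p-O₂N–C₆H₄–O⁻

Lower conjugate-acid pKₐ ⇒ weaker base ⇒ better leaving group.
Sorting by the given values: ClO₄⁻ (-10.0), HCOO⁻ (3.9), p-O₂N–C₆H₄–O⁻ (7.3).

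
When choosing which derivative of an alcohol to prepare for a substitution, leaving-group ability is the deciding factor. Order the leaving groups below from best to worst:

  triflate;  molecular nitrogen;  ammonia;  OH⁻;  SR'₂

A good leaving group is a weak base: the lower the pKₐ of its conjugate acid, the more readily it departs.
molecular nitrogen: no meaningful conjugate acid; N₂ departs as an exceptionally stable neutral molecule
triflate: pKₐ(CF₃SO₃H (triflic acid)) ≈ -14 — charge spread over three oxygens and a CF₃ group; the premier leaving group in synthesis
SR'₂: pKₐ(R'₂SH⁺) ≈ -7
ammonia: pKₐ(NH₄⁺) ≈ 9.2 — neutral but moderately basic; leaves from R–NH₃⁺
OH⁻: pKₐ(H₂O) ≈ 15.7

molecular nitrogen > triflate > SR'₂ > ammonia > OH⁻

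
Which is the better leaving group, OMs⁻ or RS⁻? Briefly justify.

OMs⁻ is the better leaving group.
pKₐ(CH₃SO₃H (MsOH)) ≈ -1.9 versus pKₐ(RSH (a thiol)) ≈ 10.5: OMs⁻ is the much weaker base.
Resonance-delocalised alkanesulfonate.

OMs⁻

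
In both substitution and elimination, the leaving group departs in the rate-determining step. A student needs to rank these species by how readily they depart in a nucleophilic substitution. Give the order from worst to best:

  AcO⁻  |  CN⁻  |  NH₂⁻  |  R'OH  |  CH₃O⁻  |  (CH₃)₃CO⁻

Rank by basicity of the departing species: weakest base leaves most easily.
R'OH: pKₐ(R'OH₂⁺) ≈ -2.4
AcO⁻: pKₐ(CH₃COOH) ≈ 4.8
CN⁻: pKₐ(HCN) ≈ 9.2 — sp carbon stabilises the charge somewhat, but still a poor LG
CH₃O⁻: pKₐ(CH₃OH) ≈ 15.5 — strong base; alkoxides do not leave unassisted
(CH₃)₃CO⁻: pKₐ(t-BuOH) ≈ 18 — bulky, strongly basic alkoxide
NH₂⁻: pKₐ(NH₃) ≈ 38
Listed from poorest to best leaving group as asked.

NH₂⁻ < (CH₃)₃CO⁻ < CH₃O⁻ < CN⁻ < AcO⁻ < R'OH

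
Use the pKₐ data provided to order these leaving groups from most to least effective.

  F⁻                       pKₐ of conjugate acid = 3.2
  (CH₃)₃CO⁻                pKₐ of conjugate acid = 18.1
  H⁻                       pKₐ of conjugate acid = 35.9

Lower conjugate-acid pKₐ ⇒ weaker base ⇒ better leaving group.
Sorting by the given values: F⁻ (3.2), (CH₃)₃CO⁻ (18.1), H⁻ (35.9).

F⁻ > (CH₃)₃CO⁻ > H⁻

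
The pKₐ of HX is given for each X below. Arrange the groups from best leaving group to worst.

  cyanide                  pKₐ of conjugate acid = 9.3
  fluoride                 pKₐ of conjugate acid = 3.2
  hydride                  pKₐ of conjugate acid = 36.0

fluoride > cyanide > hydride

Lower conjugate-acid pKₐ ⇒ weaker base ⇒ better leaving group.
Sorting by the given values: fluoride (3.2), cyanide (9.3), hydride (36.0).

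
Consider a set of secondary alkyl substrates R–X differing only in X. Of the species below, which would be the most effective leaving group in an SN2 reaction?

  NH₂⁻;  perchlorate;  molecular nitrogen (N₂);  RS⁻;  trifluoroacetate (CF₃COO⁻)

Rank by basicity of the departing species: weakest base leaves most easily.
molecular nitrogen (N₂): no meaningful conjugate acid; N₂ departs as an exceptionally stable neutral molecule
perchlorate: pKₐ(HClO₄) ≈ -10
trifluoroacetate (CF₃COO⁻): pKₐ(CF₃COOH) ≈ 0.2
RS⁻: pKₐ(RSH (a thiol)) ≈ 10.5
NH₂⁻: pKₐ(NH₃) ≈ 38

molecular nitrogen (N₂)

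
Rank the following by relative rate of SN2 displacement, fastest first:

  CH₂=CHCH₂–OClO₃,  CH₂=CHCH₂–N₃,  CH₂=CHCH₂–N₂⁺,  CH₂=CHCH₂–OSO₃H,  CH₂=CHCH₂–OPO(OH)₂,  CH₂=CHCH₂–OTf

CH₂=CHCH₂–N₂⁺ > CH₂=CHCH₂–OTf > CH₂=CHCH₂–OClO₃ > CH₂=CHCH₂–OSO₃H > CH₂=CHCH₂–OPO(OH)₂ > CH₂=CHCH₂–N₃

Same R in every case — rank the leaving groups.
Rank by basicity of the departing species: weakest base leaves most easily.
CH₂=CHCH₂–N₂⁺ loses N₂: no meaningful conjugate acid; N₂ departs as an exceptionally stable neutral molecule
CH₂=CHCH₂–OTf loses OTf⁻: pKₐ(CF₃SO₃H (triflic acid)) ≈ -14
CH₂=CHCH₂–OClO₃ loses ClO₄⁻: pKₐ(HClO₄) ≈ -10
CH₂=CHCH₂–OSO₃H loses HSO₄⁻: pKₐ(H₂SO₄) ≈ -3
CH₂=CHCH₂–OPO(OH)₂ loses H₂PO₄⁻: pKₐ(H₃PO₄) ≈ 2.1
CH₂=CHCH₂–N₃ loses N₃⁻: pKₐ(HN₃) ≈ 4.7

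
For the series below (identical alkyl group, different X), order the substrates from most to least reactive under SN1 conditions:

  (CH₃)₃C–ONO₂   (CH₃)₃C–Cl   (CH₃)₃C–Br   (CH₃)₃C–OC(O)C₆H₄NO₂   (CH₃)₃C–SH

(CH₃)₃C–Br > (CH₃)₃C–Cl > (CH₃)₃C–ONO₂ > (CH₃)₃C–OC(O)C₆H₄NO₂ > (CH₃)₃C–SH

Same R in every case — rank the leaving groups.
Leaving-group ability tracks the stability of the departed species; conjugate-acid pKₐ is the usual yardstick (lower pKₐ → better LG).
(CH₃)₃C–Br loses Br⁻: pKₐ(HBr) ≈ -9
(CH₃)₃C–Cl loses Cl⁻: pKₐ(HCl) ≈ -7
(CH₃)₃C–ONO₂ loses NO₃⁻: pKₐ(HNO₃) ≈ -1.3
(CH₃)₃C–OC(O)C₆H₄NO₂ loses p-O₂N–C₆H₄–COO⁻: pKₐ(p-nitrobenzoic acid) ≈ 3.4
(CH₃)₃C–SH loses HS⁻: pKₐ(H₂S) ≈ 7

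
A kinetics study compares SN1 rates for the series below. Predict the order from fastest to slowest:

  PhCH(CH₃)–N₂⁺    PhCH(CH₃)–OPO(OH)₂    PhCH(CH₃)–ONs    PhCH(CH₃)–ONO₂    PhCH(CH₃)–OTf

PhCH(CH₃)–N₂⁺ > PhCH(CH₃)–OTf > PhCH(CH₃)–ONs > PhCH(CH₃)–ONO₂ > PhCH(CH₃)–OPO(OH)₂

Same R in every case — rank the leaving groups.
Leaving-group ability tracks the stability of the departed species; conjugate-acid pKₐ is the usual yardstick (lower pKₐ → better LG).
PhCH(CH₃)–N₂⁺ loses N₂: no meaningful conjugate acid; N₂ departs as an exceptionally stable neutral molecule
PhCH(CH₃)–OTf loses OTf⁻: pKₐ(CF₃SO₃H (triflic acid)) ≈ -14
PhCH(CH₃)–ONs loses ONs⁻: pKₐ(p-O₂NC₆H₄SO₃H) ≈ -3.5
PhCH(CH₃)–ONO₂ loses NO₃⁻: pKₐ(HNO₃) ≈ -1.3
PhCH(CH₃)–OPO(OH)₂ loses H₂PO₄⁻: pKₐ(H₃PO₄) ≈ 2.1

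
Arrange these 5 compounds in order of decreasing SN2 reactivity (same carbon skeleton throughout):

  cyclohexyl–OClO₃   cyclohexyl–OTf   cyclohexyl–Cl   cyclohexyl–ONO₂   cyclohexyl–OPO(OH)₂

cyclohexyl–OTf > cyclohexyl–OClO₃ > cyclohexyl–Cl > cyclohexyl–ONO₂ > cyclohexyl–OPO(OH)₂

Same R in every case — rank the leaving groups.
Leaving-group ability tracks the stability of the departed species; conjugate-acid pKₐ is the usual yardstick (lower pKₐ → better LG).
cyclohexyl–OTf loses OTf⁻: pKₐ(CF₃SO₃H (triflic acid)) ≈ -14
cyclohexyl–OClO₃ loses ClO₄⁻: pKₐ(HClO₄) ≈ -10
cyclohexyl–Cl loses Cl⁻: pKₐ(HCl) ≈ -7
cyclohexyl–ONO₂ loses NO₃⁻: pKₐ(HNO₃) ≈ -1.3
cyclohexyl–OPO(OH)₂ loses H₂PO₄⁻: pKₐ(H₃PO₄) ≈ 2.1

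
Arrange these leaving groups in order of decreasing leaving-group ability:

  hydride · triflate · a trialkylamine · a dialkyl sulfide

triflate > a dialkyl sulfide > a trialkylamine > hydride

triflate: pKₐ(CF₃SO₃H (triflic acid)) ≈ -14 — charge spread over three oxygens and a CF₃ group; the premier leaving group in synthesis
a dialkyl sulfide: pKₐ(R'₂SH⁺) ≈ -7 — neutral; leaves from a sulfonium salt (R–SR'₂⁺)
a trialkylamine: pKₐ(R'₃NH⁺) ≈ 10.7
hydride: pKₐ(H₂) ≈ 36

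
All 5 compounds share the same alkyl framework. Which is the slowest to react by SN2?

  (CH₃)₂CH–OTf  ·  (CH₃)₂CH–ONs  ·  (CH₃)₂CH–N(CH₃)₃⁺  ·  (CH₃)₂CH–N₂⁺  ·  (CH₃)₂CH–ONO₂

(CH₃)₂CH–N(CH₃)₃⁺

Same R in every case — rank the leaving groups.
Rank by basicity of the departing species: weakest base leaves most easily.
(CH₃)₂CH–N₂⁺ loses N₂: no meaningful conjugate acid; N₂ departs as an exceptionally stable neutral molecule
(CH₃)₂CH–OTf loses OTf⁻: pKₐ(CF₃SO₃H (triflic acid)) ≈ -14
(CH₃)₂CH–ONs loses ONs⁻: pKₐ(p-O₂NC₆H₄SO₃H) ≈ -3.5
(CH₃)₂CH–ONO₂ loses NO₃⁻: pKₐ(HNO₃) ≈ -1.3
(CH₃)₂CH–N(CH₃)₃⁺ loses NR'₃: pKₐ(R'₃NH⁺) ≈ 10.7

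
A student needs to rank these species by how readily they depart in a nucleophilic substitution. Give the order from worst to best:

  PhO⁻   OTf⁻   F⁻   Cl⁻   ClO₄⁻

OTf⁻: pKₐ(CF₃SO₃H (triflic acid)) ≈ -14 — charge spread over three oxygens and a CF₃ group; the premier leaving group in synthesis
ClO₄⁻: pKₐ(HClO₄) ≈ -10 — extremely weak base; rarely used for safety reasons
Cl⁻: pKₐ(HCl) ≈ -7
F⁻: pKₐ(HF) ≈ 3.2
PhO⁻: pKₐ(C₆H₅OH (phenol)) ≈ 10 — resonance into the ring helps, but still a poor LG
The question asks for worst first, so the sequence is read in increasing leaving-group ability.

PhO⁻ < F⁻ < Cl⁻ < ClO₄⁻ < OTf⁻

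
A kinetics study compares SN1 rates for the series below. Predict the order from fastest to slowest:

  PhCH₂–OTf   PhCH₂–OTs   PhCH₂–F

PhCH₂–OTf > PhCH₂–OTs > PhCH₂–F

Identical carbon frameworks mean the comparison reduces to leaving-group quality.
A good leaving group is a weak base: the lower the pKₐ of its conjugate acid, the more readily it departs.
PhCH₂–OTf loses OTf⁻: pKₐ(CF₃SO₃H (triflic acid)) ≈ -14
PhCH₂–OTs loses OTs⁻: pKₐ(p-CH₃C₆H₄SO₃H (TsOH)) ≈ -2.8
PhCH₂–F loses F⁻: pKₐ(HF) ≈ 3.2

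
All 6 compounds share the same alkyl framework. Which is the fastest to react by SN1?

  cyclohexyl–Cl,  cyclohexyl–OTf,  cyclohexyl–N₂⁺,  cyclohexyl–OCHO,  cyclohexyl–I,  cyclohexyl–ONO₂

With the same alkyl group throughout, only the leaving group differentiates the rates.
Leaving-group ability tracks the stability of the departed species; conjugate-acid pKₐ is the usual yardstick (lower pKₐ → better LG).
cyclohexyl–N₂⁺ loses N₂: no meaningful conjugate acid; N₂ departs as an exceptionally stable neutral molecule
cyclohexyl–OTf loses OTf⁻: pKₐ(CF₃SO₃H (triflic acid)) ≈ -14
cyclohexyl–I loses I⁻: pKₐ(HI) ≈ -10
cyclohexyl–Cl loses Cl⁻: pKₐ(HCl) ≈ -7
cyclohexyl–ONO₂ loses NO₃⁻: pKₐ(HNO₃) ≈ -1.3
cyclohexyl–OCHO loses HCOO⁻: pKₐ(HCOOH) ≈ 3.8

cyclohexyl–N₂⁺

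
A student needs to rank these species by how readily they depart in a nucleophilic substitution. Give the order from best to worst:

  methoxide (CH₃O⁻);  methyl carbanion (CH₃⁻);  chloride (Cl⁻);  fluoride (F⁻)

chloride (Cl⁻) > fluoride (F⁻) > methoxide (CH₃O⁻) > methyl carbanion (CH₃⁻)

A good leaving group is a weak base: the lower the pKₐ of its conjugate acid, the more readily it departs.
chloride (Cl⁻): pKₐ(HCl) ≈ -7
fluoride (F⁻): pKₐ(HF) ≈ 3.2 — small and strongly basic; the poor halide leaving group
methoxide (CH₃O⁻): pKₐ(CH₃OH) ≈ 15.5 — strong base; alkoxides do not leave unassisted
methyl carbanion (CH₃⁻): pKₐ(CH₄) ≈ 48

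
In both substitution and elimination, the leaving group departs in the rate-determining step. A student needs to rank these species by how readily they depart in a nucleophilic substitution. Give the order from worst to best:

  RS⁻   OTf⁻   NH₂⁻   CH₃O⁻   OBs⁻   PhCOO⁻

NH₂⁻ < CH₃O⁻ < RS⁻ < PhCOO⁻ < OBs⁻ < OTf⁻

OTf⁻: pKₐ(CF₃SO₃H (triflic acid)) ≈ -14
OBs⁻: pKₐ(p-BrC₆H₄SO₃H) ≈ -2.8
PhCOO⁻: pKₐ(C₆H₅COOH) ≈ 4.2
RS⁻: pKₐ(RSH (a thiol)) ≈ 10.5
CH₃O⁻: pKₐ(CH₃OH) ≈ 15.5
NH₂⁻: pKₐ(NH₃) ≈ 38
Reversing gives the worst-to-best order requested.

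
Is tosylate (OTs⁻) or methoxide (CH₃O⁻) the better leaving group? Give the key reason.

tosylate (OTs⁻) is the better leaving group.
pKₐ(p-CH₃C₆H₄SO₃H (TsOH)) ≈ -2.8 versus pKₐ(CH₃OH) ≈ 15.5: tosylate (OTs⁻) is the much weaker base.
Resonance-delocalised arenesulfonate.

tosylate (OTs⁻)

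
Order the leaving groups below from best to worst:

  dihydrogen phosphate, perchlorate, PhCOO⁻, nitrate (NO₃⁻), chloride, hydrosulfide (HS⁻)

Leaving-group ability tracks the stability of the departed species; conjugate-acid pKₐ is the usual yardstick (lower pKₐ → better LG).
perchlorate: pKₐ(HClO₄) ≈ -10
chloride: pKₐ(HCl) ≈ -7
nitrate (NO₃⁻): pKₐ(HNO₃) ≈ -1.3
dihydrogen phosphate: pKₐ(H₃PO₄) ≈ 2.1
PhCOO⁻: pKₐ(C₆H₅COOH) ≈ 4.2
hydrosulfide (HS⁻): pKₐ(H₂S) ≈ 7

perchlorate > chloride > nitrate (NO₃⁻) > dihydrogen phosphate > PhCOO⁻ > hydrosulfide (HS⁻)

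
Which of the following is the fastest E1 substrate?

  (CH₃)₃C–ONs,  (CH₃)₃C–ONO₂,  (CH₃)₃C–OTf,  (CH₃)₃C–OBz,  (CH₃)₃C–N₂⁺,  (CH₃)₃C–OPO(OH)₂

(CH₃)₃C–N₂⁺

Same R in every case — rank the leaving groups.
Leaving-group ability tracks the stability of the departed species; conjugate-acid pKₐ is the usual yardstick (lower pKₐ → better LG).
(CH₃)₃C–N₂⁺ loses N₂: no meaningful conjugate acid; N₂ departs as an exceptionally stable neutral molecule
(CH₃)₃C–OTf loses OTf⁻: pKₐ(CF₃SO₃H (triflic acid)) ≈ -14
(CH₃)₃C–ONs loses ONs⁻: pKₐ(p-O₂NC₆H₄SO₃H) ≈ -3.5
(CH₃)₃C–ONO₂ loses NO₃⁻: pKₐ(HNO₃) ≈ -1.3
(CH₃)₃C–OPO(OH)₂ loses H₂PO₄⁻: pKₐ(H₃PO₄) ≈ 2.1
(CH₃)₃C–OBz loses PhCOO⁻: pKₐ(C₆H₅COOH) ≈ 4.2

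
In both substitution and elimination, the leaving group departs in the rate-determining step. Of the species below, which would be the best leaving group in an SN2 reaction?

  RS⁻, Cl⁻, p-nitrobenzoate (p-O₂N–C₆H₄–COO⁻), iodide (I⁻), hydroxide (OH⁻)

Leaving-group ability tracks the stability of the departed species; conjugate-acid pKₐ is the usual yardstick (lower pKₐ → better LG).
iodide (I⁻): pKₐ(HI) ≈ -10
Cl⁻: pKₐ(HCl) ≈ -7
p-nitrobenzoate (p-O₂N–C₆H₄–COO⁻): pKₐ(p-nitrobenzoic acid) ≈ 3.4
RS⁻: pKₐ(RSH (a thiol)) ≈ 10.5
hydroxide (OH⁻): pKₐ(H₂O) ≈ 15.7

iodide (I⁻)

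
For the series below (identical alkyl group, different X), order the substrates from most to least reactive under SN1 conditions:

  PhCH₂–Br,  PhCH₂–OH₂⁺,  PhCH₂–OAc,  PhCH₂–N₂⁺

Identical carbon frameworks mean the comparison reduces to leaving-group quality.
Leaving-group ability tracks the stability of the departed species; conjugate-acid pKₐ is the usual yardstick (lower pKₐ → better LG).
PhCH₂–N₂⁺ loses N₂: no meaningful conjugate acid; N₂ departs as an exceptionally stable neutral molecule
PhCH₂–Br loses Br⁻: pKₐ(HBr) ≈ -9
PhCH₂–OH₂⁺ loses H₂O: pKₐ(H₃O⁺) ≈ -1.7
PhCH₂–OAc loses AcO⁻: pKₐ(CH₃COOH) ≈ 4.8

PhCH₂–N₂⁺ > PhCH₂–Br > PhCH₂–OH₂⁺ > PhCH₂–OAc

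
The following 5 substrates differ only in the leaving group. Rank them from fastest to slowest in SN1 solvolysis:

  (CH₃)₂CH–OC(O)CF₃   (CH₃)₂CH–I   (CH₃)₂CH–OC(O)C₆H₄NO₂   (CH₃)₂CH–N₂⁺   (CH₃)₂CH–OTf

(CH₃)₂CH–N₂⁺ > (CH₃)₂CH–OTf > (CH₃)₂CH–I > (CH₃)₂CH–OC(O)CF₃ > (CH₃)₂CH–OC(O)C₆H₄NO₂

Same R in every case — rank the leaving groups.
A good leaving group is a weak base: the lower the pKₐ of its conjugate acid, the more readily it departs.
(CH₃)₂CH–N₂⁺ loses N₂: no meaningful conjugate acid; N₂ departs as an exceptionally stable neutral molecule
(CH₃)₂CH–OTf loses OTf⁻: pKₐ(CF₃SO₃H (triflic acid)) ≈ -14
(CH₃)₂CH–I loses I⁻: pKₐ(HI) ≈ -10
(CH₃)₂CH–OC(O)CF₃ loses CF₃COO⁻: pKₐ(CF₃COOH) ≈ 0.2
(CH₃)₂CH–OC(O)C₆H₄NO₂ loses p-O₂N–C₆H₄–COO⁻: pKₐ(p-nitrobenzoic acid) ≈ 3.4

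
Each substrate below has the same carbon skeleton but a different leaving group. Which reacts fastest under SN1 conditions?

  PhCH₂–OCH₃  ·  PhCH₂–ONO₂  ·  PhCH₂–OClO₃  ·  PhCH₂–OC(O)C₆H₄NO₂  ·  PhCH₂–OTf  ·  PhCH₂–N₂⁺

Identical carbon frameworks mean the comparison reduces to leaving-group quality.
Rank by basicity of the departing species: weakest base leaves most easily.
PhCH₂–N₂⁺ loses N₂: no meaningful conjugate acid; N₂ departs as an exceptionally stable neutral molecule
PhCH₂–OTf loses OTf⁻: pKₐ(CF₃SO₃H (triflic acid)) ≈ -14
PhCH₂–OClO₃ loses ClO₄⁻: pKₐ(HClO₄) ≈ -10
PhCH₂–ONO₂ loses NO₃⁻: pKₐ(HNO₃) ≈ -1.3
PhCH₂–OC(O)C₆H₄NO₂ loses p-O₂N–C₆H₄–COO⁻: pKₐ(p-nitrobenzoic acid) ≈ 3.4
PhCH₂–OCH₃ loses CH₃O⁻: pKₐ(CH₃OH) ≈ 15.5

PhCH₂–N₂⁺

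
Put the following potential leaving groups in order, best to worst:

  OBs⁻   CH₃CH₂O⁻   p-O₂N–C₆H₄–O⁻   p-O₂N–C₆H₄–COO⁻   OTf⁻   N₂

N₂ > OTf⁻ > OBs⁻ > p-O₂N–C₆H₄–COO⁻ > p-O₂N–C₆H₄–O⁻ > CH₃CH₂O⁻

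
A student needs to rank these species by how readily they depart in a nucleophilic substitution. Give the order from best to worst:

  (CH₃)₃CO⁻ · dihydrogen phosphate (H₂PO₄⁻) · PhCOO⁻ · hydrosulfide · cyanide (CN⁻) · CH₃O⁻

dihydrogen phosphate (H₂PO₄⁻) > PhCOO⁻ > hydrosulfide > cyanide (CN⁻) > CH₃O⁻ > (CH₃)₃CO⁻

The more stable X⁻ (or X) is on its own — i.e. the weaker a base it is — the better a leaving group it makes.
dihydrogen phosphate (H₂PO₄⁻): pKₐ(H₃PO₄) ≈ 2.1 — moderate base; biological leaving group after further activation
PhCOO⁻: pKₐ(C₆H₅COOH) ≈ 4.2
hydrosulfide: pKₐ(H₂S) ≈ 7
cyanide (CN⁻): pKₐ(HCN) ≈ 9.2 — sp carbon stabilises the charge somewhat, but still a poor LG
CH₃O⁻: pKₐ(CH₃OH) ≈ 15.5
(CH₃)₃CO⁻: pKₐ(t-BuOH) ≈ 18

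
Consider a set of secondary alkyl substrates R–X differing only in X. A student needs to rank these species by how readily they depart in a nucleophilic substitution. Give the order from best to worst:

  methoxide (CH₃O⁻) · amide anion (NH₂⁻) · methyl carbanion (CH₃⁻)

methoxide (CH₃O⁻) > amide anion (NH₂⁻) > methyl carbanion (CH₃⁻)

The more stable X⁻ (or X) is on its own — i.e. the weaker a base it is — the better a leaving group it makes.
methoxide (CH₃O⁻): pKₐ(CH₃OH) ≈ 15.5 — strong base; alkoxides do not leave unassisted
amide anion (NH₂⁻): pKₐ(NH₃) ≈ 38 — extremely strong base; never a leaving group
methyl carbanion (CH₃⁻): pKₐ(CH₄) ≈ 48 — unstabilised carbanion; the worst conceivable leaving group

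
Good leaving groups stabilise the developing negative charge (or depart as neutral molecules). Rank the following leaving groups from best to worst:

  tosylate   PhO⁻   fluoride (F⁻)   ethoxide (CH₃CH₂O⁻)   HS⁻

Rank by basicity of the departing species: weakest base leaves most easily.
tosylate: pKₐ(p-CH₃C₆H₄SO₃H (TsOH)) ≈ -2.8
fluoride (F⁻): pKₐ(HF) ≈ 3.2
HS⁻: pKₐ(H₂S) ≈ 7
PhO⁻: pKₐ(C₆H₅OH (phenol)) ≈ 10
ethoxide (CH₃CH₂O⁻): pKₐ(CH₃CH₂OH) ≈ 16

tosylate > fluoride (F⁻) > HS⁻ > PhO⁻ > ethoxide (CH₃CH₂O⁻)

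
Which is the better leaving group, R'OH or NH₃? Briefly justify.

R'OH is the better leaving group.
pKₐ(R'OH₂⁺) ≈ -2.4 versus pKₐ(NH₄⁺) ≈ 9.2: R'OH is the much weaker base.
Neutral; leaves from a protonated ether (an oxonium ion, R–O(H)R'⁺).

R'OH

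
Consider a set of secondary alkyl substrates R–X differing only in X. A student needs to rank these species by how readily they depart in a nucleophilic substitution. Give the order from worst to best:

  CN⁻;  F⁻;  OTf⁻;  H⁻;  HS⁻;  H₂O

H⁻ < CN⁻ < HS⁻ < F⁻ < H₂O < OTf⁻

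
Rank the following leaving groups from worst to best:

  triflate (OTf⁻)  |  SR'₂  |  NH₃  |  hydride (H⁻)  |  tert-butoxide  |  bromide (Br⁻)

hydride (H⁻) < tert-butoxide < NH₃ < SR'₂ < bromide (Br⁻) < triflate (OTf⁻)

A good leaving group is a weak base: the lower the pKₐ of its conjugate acid, the more readily it departs.
triflate (OTf⁻): pKₐ(CF₃SO₃H (triflic acid)) ≈ -14
bromide (Br⁻): pKₐ(HBr) ≈ -9
SR'₂: pKₐ(R'₂SH⁺) ≈ -7
NH₃: pKₐ(NH₄⁺) ≈ 9.2
tert-butoxide: pKₐ(t-BuOH) ≈ 18
hydride (H⁻): pKₐ(H₂) ≈ 36
Reversing gives the worst-to-best order requested.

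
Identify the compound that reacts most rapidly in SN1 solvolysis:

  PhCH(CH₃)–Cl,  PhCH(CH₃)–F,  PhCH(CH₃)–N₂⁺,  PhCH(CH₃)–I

The skeletons are identical, so relative rate is governed entirely by leaving-group ability.
The more stable X⁻ (or X) is on its own — i.e. the weaker a base it is — the better a leaving group it makes.
PhCH(CH₃)–N₂⁺ loses N₂: no meaningful conjugate acid; N₂ departs as an exceptionally stable neutral molecule
PhCH(CH₃)–I loses I⁻: pKₐ(HI) ≈ -10
PhCH(CH₃)–Cl loses Cl⁻: pKₐ(HCl) ≈ -7
PhCH(CH₃)–F loses F⁻: pKₐ(HF) ≈ 3.2

PhCH(CH₃)–N₂⁺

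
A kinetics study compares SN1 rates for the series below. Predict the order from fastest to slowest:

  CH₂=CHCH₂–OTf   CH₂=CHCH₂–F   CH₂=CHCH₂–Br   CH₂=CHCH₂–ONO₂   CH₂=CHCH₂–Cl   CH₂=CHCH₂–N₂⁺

CH₂=CHCH₂–N₂⁺ > CH₂=CHCH₂–OTf > CH₂=CHCH₂–Br > CH₂=CHCH₂–Cl > CH₂=CHCH₂–ONO₂ > CH₂=CHCH₂–F

Identical carbon frameworks mean the comparison reduces to leaving-group quality.
Leaving-group ability tracks the stability of the departed species; conjugate-acid pKₐ is the usual yardstick (lower pKₐ → better LG).
CH₂=CHCH₂–N₂⁺ loses N₂: no meaningful conjugate acid; N₂ departs as an exceptionally stable neutral molecule
CH₂=CHCH₂–OTf loses OTf⁻: pKₐ(CF₃SO₃H (triflic acid)) ≈ -14
CH₂=CHCH₂–Br loses Br⁻: pKₐ(HBr) ≈ -9
CH₂=CHCH₂–Cl loses Cl⁻: pKₐ(HCl) ≈ -7
CH₂=CHCH₂–ONO₂ loses NO₃⁻: pKₐ(HNO₃) ≈ -1.3
CH₂=CHCH₂–F loses F⁻: pKₐ(HF) ≈ 3.2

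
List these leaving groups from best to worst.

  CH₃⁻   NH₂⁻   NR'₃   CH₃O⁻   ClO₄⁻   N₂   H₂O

N₂: no meaningful conjugate acid; N₂ departs as an exceptionally stable neutral molecule
ClO₄⁻: pKₐ(HClO₄) ≈ -10
H₂O: pKₐ(H₃O⁺) ≈ -1.7
NR'₃: pKₐ(R'₃NH⁺) ≈ 10.7
CH₃O⁻: pKₐ(CH₃OH) ≈ 15.5
NH₂⁻: pKₐ(NH₃) ≈ 38
CH₃⁻: pKₐ(CH₄) ≈ 48

N₂ > ClO₄⁻ > H₂O > NR'₃ > CH₃O⁻ > NH₂⁻ > CH₃⁻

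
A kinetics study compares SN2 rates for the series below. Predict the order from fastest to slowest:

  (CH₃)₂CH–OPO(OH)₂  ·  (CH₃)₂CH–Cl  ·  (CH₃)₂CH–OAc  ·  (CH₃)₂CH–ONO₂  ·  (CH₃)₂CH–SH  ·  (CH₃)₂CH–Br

(CH₃)₂CH–Br > (CH₃)₂CH–Cl > (CH₃)₂CH–ONO₂ > (CH₃)₂CH–OPO(OH)₂ > (CH₃)₂CH–OAc > (CH₃)₂CH–SH

The skeletons are identical, so relative rate is governed entirely by leaving-group ability.
The more stable X⁻ (or X) is on its own — i.e. the weaker a base it is — the better a leaving group it makes.
(CH₃)₂CH–Br loses Br⁻: pKₐ(HBr) ≈ -9
(CH₃)₂CH–Cl loses Cl⁻: pKₐ(HCl) ≈ -7
(CH₃)₂CH–ONO₂ loses NO₃⁻: pKₐ(HNO₃) ≈ -1.3
(CH₃)₂CH–OPO(OH)₂ loses H₂PO₄⁻: pKₐ(H₃PO₄) ≈ 2.1
(CH₃)₂CH–OAc loses AcO⁻: pKₐ(CH₃COOH) ≈ 4.8
(CH₃)₂CH–SH loses HS⁻: pKₐ(H₂S) ≈ 7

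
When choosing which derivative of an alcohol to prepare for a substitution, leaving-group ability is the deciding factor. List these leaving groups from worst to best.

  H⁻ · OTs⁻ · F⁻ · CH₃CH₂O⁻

OTs⁻: pKₐ(p-CH₃C₆H₄SO₃H (TsOH)) ≈ -2.8 — resonance-delocalised arenesulfonate
F⁻: pKₐ(HF) ≈ 3.2
CH₃CH₂O⁻: pKₐ(CH₃CH₂OH) ≈ 16
H⁻: pKₐ(H₂) ≈ 36
The question asks for worst first, so the sequence is read in increasing leaving-group ability.

H⁻ < CH₃CH₂O⁻ < F⁻ < OTs⁻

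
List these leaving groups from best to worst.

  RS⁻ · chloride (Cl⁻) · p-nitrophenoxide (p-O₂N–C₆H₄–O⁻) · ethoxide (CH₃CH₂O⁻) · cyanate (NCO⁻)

A good leaving group is a weak base: the lower the pKₐ of its conjugate acid, the more readily it departs.
chloride (Cl⁻): pKₐ(HCl) ≈ -7
cyanate (NCO⁻): pKₐ(HOCN) ≈ 3.5
p-nitrophenoxide (p-O₂N–C₆H₄–O⁻): pKₐ(p-nitrophenol) ≈ 7.2
RS⁻: pKₐ(RSH (a thiol)) ≈ 10.5
ethoxide (CH₃CH₂O⁻): pKₐ(CH₃CH₂OH) ≈ 16

chloride (Cl⁻) > cyanate (NCO⁻) > p-nitrophenoxide (p-O₂N–C₆H₄–O⁻) > RS⁻ > ethoxide (CH₃CH₂O⁻)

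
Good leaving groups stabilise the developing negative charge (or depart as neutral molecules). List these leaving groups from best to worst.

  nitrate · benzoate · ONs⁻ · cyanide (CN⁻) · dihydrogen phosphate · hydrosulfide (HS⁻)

ONs⁻ > nitrate > dihydrogen phosphate > benzoate > hydrosulfide (HS⁻) > cyanide (CN⁻)

ONs⁻: pKₐ(p-O₂NC₆H₄SO₃H) ≈ -3.5
nitrate: pKₐ(HNO₃) ≈ -1.3
dihydrogen phosphate: pKₐ(H₃PO₄) ≈ 2.1
benzoate: pKₐ(C₆H₅COOH) ≈ 4.2
hydrosulfide (HS⁻): pKₐ(H₂S) ≈ 7
cyanide (CN⁻): pKₐ(HCN) ≈ 9.2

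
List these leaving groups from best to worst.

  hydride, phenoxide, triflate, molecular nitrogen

molecular nitrogen > triflate > phenoxide > hydride

A good leaving group is a weak base: the lower the pKₐ of its conjugate acid, the more readily it departs.
molecular nitrogen: no meaningful conjugate acid; N₂ departs as an exceptionally stable neutral molecule
triflate: pKₐ(CF₃SO₃H (triflic acid)) ≈ -14
phenoxide: pKₐ(C₆H₅OH (phenol)) ≈ 10
hydride: pKₐ(H₂) ≈ 36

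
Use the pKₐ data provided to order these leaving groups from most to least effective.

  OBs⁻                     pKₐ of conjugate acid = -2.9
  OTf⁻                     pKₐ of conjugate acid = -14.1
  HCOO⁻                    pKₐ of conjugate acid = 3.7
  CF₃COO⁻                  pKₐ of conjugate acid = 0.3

OTf⁻ > OBs⁻ > CF₃COO⁻ > HCOO⁻

Lower conjugate-acid pKₐ ⇒ weaker base ⇒ better leaving group.
Sorting by the given values: OTf⁻ (-14.1), OBs⁻ (-2.9), CF₃COO⁻ (0.3), HCOO⁻ (3.7).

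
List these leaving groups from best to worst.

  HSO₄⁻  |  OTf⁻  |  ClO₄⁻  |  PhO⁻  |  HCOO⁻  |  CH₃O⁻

OTf⁻: pKₐ(CF₃SO₃H (triflic acid)) ≈ -14
ClO₄⁻: pKₐ(HClO₄) ≈ -10
HSO₄⁻: pKₐ(H₂SO₄) ≈ -3
HCOO⁻: pKₐ(HCOOH) ≈ 3.8
PhO⁻: pKₐ(C₆H₅OH (phenol)) ≈ 10
CH₃O⁻: pKₐ(CH₃OH) ≈ 15.5

OTf⁻ > ClO₄⁻ > HSO₄⁻ > HCOO⁻ > PhO⁻ > CH₃O⁻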